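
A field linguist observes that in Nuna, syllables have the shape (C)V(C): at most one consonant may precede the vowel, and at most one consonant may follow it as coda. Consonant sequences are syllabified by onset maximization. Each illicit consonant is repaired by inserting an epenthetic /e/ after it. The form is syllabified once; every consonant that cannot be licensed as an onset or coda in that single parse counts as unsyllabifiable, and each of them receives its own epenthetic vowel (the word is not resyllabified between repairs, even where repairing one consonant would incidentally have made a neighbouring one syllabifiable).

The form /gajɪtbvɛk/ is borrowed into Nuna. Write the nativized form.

Syllabifying with onset maximization leaves /b/ stranded (at most one coda consonant is licensed; onsets are limited to one consonant).
Epenthesis after each stranded consonant: /b/ → /be/.

gajɪtbevɛk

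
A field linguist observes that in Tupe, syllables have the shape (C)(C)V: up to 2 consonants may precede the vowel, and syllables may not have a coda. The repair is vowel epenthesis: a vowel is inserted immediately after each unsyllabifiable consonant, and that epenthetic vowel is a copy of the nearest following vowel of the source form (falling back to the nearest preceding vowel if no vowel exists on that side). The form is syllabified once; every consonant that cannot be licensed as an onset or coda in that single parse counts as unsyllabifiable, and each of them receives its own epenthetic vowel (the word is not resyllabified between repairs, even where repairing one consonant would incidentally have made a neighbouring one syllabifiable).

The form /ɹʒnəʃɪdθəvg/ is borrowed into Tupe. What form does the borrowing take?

The consonants /ɹ/, /v/, /g/ cannot be parsed into a legal (C)(C)V syllable (no codas are permitted; onsets may contain at most 2 consonants).
Each unlicensed consonant becomes the onset of a new syllable: /ɹ/ → /ɹə/, /v/ → /və/, /g/ → /gə/.

ɹəʒnəʃɪdθəvəgə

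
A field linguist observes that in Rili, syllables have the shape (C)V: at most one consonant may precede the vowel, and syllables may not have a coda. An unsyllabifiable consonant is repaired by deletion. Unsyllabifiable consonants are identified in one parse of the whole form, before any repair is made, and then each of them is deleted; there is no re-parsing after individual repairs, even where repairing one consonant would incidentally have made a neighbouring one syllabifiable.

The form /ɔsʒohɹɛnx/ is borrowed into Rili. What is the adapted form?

Syllabifying with onset maximization leaves /s/, /h/, /n/, /x/ stranded (no codas are permitted; onsets are limited to one consonant).
Deletion applies to /s/, /h/, /n/, /x/.

ɔʒoɹɛ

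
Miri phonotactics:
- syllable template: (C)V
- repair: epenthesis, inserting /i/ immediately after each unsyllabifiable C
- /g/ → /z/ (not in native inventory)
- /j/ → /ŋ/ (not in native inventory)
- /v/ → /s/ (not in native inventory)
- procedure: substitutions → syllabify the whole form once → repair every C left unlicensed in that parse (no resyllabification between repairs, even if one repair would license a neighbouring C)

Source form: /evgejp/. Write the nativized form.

Substitution: /v/ → /s/, /g/ → /z/, /j/ → /ŋ/, giving /eszeŋp/.
Under (C)V, the unsyllabifiable consonants are /s/, /ŋ/, /p/ (no codas are permitted; onsets are limited to one consonant).
Each unlicensed consonant becomes the onset of a new syllable: /s/ → /si/, /ŋ/ → /ŋi/, /p/ → /pi/.

esizeŋipi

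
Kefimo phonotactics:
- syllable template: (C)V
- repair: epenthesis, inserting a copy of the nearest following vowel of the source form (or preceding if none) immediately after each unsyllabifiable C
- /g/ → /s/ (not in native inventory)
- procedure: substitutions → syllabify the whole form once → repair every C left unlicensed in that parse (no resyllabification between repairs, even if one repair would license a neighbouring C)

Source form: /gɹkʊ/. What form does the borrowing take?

Substitution: /g/ → /s/, giving /sɹkʊ/.
Syllabifying with onset maximization leaves /s/, /ɹ/ stranded (no codas are permitted; onsets are limited to one consonant).
Each unlicensed consonant becomes the onset of a new syllable: /s/ → /sʊ/, /ɹ/ → /ɹʊ/.

sʊɹʊkʊ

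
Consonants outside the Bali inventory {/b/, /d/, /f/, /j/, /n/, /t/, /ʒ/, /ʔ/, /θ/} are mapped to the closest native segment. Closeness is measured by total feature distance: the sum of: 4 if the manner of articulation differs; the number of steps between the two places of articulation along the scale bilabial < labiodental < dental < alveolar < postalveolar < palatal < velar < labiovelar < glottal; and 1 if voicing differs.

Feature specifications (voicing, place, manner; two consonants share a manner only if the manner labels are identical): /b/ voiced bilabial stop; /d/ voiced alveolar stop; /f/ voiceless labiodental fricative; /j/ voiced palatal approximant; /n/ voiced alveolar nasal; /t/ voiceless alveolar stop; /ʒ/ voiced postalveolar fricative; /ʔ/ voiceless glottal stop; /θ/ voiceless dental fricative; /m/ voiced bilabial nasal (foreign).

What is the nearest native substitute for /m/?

/n/ is closest: same manner (nasal), place distance 3 (bilabial→alveolar), same voicing; total 3. Next closest is /b/ at distance 4.

n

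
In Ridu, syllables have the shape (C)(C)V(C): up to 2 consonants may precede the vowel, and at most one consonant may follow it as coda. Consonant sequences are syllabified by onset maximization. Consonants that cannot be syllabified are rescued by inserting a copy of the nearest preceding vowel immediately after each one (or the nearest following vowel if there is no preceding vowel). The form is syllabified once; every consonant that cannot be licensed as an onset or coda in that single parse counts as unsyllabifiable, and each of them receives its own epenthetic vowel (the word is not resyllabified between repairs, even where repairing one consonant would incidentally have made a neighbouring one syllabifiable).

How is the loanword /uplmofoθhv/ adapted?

uplmofoθhovo

Syllabifying with onset maximization leaves /h/, /v/ stranded (at most one coda consonant is licensed; onsets may contain at most 2 consonants).
Each unlicensed consonant becomes the onset of a new syllable: /h/ → /ho/, /v/ → /vo/.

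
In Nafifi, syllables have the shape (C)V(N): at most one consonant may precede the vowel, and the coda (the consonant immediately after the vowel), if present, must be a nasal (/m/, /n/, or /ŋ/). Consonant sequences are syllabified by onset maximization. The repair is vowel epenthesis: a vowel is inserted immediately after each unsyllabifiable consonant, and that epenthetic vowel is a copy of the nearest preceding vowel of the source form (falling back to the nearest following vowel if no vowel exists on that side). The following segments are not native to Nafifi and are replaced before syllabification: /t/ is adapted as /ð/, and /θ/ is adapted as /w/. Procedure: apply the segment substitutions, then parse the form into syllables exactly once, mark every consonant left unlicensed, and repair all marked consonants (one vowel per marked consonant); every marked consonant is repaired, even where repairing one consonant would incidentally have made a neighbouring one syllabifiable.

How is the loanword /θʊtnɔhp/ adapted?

Substitution: /θ/ → /w/, /t/ → /ð/, giving /wʊðnɔhp/.
The consonants /ð/, /h/, /p/ cannot be parsed into a legal (C)V(N) syllable (only a nasal (/m/, /n/, or /ŋ/) is licensed in coda position; onsets are limited to one consonant).
Epenthesis after each stranded consonant: /ð/ → /ðʊ/, /h/ → /hɔ/, /p/ → /pɔ/.

wʊðʊnɔhɔpɔ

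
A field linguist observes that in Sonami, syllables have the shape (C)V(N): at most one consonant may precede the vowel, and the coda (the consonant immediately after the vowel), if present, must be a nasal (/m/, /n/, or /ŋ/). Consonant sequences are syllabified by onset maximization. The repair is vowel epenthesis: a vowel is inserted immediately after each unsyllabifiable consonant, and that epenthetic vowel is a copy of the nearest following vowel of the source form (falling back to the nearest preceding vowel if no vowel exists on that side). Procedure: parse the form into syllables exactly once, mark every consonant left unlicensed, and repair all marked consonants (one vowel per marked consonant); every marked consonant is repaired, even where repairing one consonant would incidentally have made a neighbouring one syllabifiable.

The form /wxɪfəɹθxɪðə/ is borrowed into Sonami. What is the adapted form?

wɪxɪfəɹɪθɪxɪðə

Under (C)V(N), the unsyllabifiable consonants are /w/, /ɹ/, /θ/ (only a nasal (/m/, /n/, or /ŋ/) is licensed in coda position; onsets are limited to one consonant).
Each unlicensed consonant becomes the onset of a new syllable: /w/ → /wɪ/, /ɹ/ → /ɹɪ/, /θ/ → /θɪ/.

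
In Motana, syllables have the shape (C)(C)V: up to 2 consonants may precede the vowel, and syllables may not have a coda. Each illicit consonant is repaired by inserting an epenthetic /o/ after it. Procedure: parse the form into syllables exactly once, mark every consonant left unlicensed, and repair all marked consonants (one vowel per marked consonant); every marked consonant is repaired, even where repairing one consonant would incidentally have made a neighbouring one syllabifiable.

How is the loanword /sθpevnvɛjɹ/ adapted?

soθpevonvɛjoɹo

Syllabifying with onset maximization leaves /s/, /v/, /j/, /ɹ/ stranded (no codas are permitted; onsets may contain at most 2 consonants).
Epenthesis after each stranded consonant: /s/ → /so/, /v/ → /vo/, /j/ → /jo/, /ɹ/ → /ɹo/.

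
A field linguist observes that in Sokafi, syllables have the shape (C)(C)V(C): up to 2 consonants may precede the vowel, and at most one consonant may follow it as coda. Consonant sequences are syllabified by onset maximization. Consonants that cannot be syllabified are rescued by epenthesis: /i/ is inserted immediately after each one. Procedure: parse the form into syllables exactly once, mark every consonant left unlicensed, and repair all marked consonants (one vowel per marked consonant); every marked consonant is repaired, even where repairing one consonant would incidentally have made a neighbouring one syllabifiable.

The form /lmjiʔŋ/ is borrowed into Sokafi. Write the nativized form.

The consonants /l/, /ŋ/ cannot be parsed into a legal (C)(C)V(C) syllable (at most one coda consonant is licensed; onsets may contain at most 2 consonants).
Each unlicensed consonant becomes the onset of a new syllable: /l/ → /li/, /ŋ/ → /ŋi/.

limjiʔŋi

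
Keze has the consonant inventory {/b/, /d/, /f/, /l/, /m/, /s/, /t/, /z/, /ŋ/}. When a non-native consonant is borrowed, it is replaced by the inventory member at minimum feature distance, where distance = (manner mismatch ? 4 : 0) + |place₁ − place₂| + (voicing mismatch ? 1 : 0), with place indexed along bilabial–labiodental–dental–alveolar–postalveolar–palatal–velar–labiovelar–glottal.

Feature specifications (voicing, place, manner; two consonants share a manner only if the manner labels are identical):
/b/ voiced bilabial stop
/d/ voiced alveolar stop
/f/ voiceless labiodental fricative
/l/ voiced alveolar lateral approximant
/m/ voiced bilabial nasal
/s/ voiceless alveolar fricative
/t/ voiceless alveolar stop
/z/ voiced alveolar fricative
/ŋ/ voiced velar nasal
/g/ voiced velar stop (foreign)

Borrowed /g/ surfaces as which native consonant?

d

/d/ is closest: same manner (stop), place distance 3 (velar→alveolar), same voicing; total 3. Next closest is /t/ at distance 4.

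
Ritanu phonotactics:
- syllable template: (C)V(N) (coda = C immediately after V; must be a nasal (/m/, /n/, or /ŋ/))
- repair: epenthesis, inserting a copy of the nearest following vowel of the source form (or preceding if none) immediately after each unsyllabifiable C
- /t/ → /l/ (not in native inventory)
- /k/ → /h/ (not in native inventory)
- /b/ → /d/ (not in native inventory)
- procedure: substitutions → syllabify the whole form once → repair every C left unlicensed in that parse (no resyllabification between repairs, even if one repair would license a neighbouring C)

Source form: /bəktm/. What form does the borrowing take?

Substitution: /b/ → /d/, /k/ → /h/, /t/ → /l/, giving /dəhlm/.
Under (C)V(N), the unsyllabifiable consonants are /h/, /l/, /m/ (only a nasal (/m/, /n/, or /ŋ/) is licensed in coda position; onsets are limited to one consonant).
Epenthesis after each stranded consonant: /h/ → /hə/, /l/ → /lə/, /m/ → /mə/.

dəhələmə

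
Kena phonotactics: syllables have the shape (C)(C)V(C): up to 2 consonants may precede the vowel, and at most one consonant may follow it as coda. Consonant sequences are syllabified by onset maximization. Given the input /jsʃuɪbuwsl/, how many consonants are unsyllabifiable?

3

The consonants /j/, /s/, /l/ cannot be parsed into a legal (C)(C)V(C) syllable (at most one coda consonant is licensed; onsets may contain at most 2 consonants).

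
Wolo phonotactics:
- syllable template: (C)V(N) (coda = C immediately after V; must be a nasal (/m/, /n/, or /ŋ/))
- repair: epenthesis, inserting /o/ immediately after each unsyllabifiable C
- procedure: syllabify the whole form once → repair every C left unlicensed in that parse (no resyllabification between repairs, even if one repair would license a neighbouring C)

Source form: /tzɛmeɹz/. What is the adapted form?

Under (C)V(N), the unsyllabifiable consonants are /t/, /ɹ/, /z/ (only a nasal (/m/, /n/, or /ŋ/) is licensed in coda position; onsets are limited to one consonant).
Epenthesis after each stranded consonant: /t/ → /to/, /ɹ/ → /ɹo/, /z/ → /zo/.

tozɛmeɹozo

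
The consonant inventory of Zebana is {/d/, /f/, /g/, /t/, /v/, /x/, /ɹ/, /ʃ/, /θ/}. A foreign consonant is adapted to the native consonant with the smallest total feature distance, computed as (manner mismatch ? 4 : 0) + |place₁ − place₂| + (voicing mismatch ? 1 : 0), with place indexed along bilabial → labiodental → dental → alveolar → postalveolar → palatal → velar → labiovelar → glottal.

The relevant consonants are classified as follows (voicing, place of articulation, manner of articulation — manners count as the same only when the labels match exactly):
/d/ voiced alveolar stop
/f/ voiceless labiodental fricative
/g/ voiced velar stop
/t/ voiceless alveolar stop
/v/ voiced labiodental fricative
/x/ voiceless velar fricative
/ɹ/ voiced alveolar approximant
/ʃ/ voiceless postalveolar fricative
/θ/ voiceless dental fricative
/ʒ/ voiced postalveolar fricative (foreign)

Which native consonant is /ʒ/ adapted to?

ʃ

/ʃ/ is closest: same manner (fricative), place distance 0 (postalveolar→postalveolar), voicing differs (+1); total 1. Next closest is /v/ at distance 3.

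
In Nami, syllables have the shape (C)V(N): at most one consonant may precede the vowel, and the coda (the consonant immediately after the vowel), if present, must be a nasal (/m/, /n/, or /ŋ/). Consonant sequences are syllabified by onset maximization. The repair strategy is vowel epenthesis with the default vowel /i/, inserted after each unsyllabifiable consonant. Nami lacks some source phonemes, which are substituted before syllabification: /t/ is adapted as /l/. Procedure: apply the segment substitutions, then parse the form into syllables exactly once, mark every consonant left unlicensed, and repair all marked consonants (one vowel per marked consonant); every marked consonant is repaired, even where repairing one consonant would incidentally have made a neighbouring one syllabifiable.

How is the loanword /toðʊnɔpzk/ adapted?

Substitution: /t/ → /l/, giving /loðʊnɔpzk/.
Under (C)V(N), the unsyllabifiable consonants are /p/, /z/, /k/ (only a nasal (/m/, /n/, or /ŋ/) is licensed in coda position; onsets are limited to one consonant).
Inserting the epenthetic vowel yields /p/ → /pi/, /z/ → /zi/, /k/ → /ki/.

loðʊnɔpiziki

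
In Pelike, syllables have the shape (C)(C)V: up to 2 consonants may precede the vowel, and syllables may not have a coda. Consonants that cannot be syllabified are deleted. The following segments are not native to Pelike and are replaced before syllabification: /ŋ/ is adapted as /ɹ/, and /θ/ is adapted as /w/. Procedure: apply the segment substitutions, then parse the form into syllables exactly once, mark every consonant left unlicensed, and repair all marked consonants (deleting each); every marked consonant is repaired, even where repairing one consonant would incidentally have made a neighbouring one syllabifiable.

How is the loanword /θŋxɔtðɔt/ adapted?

Substitution: /θ/ → /w/, /ŋ/ → /ɹ/, giving /wɹxɔtðɔt/.
The consonants /w/, /t/ cannot be parsed into a legal (C)(C)V syllable (no codas are permitted; onsets may contain at most 2 consonants).
Deleting the stranded consonants removes /w/, /t/.

ɹxɔtðɔ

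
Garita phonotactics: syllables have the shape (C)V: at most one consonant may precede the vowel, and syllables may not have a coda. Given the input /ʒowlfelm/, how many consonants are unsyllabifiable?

4

Syllabifying with onset maximization leaves /w/, /l/, /l/, /m/ stranded (no codas are permitted; onsets are limited to one consonant).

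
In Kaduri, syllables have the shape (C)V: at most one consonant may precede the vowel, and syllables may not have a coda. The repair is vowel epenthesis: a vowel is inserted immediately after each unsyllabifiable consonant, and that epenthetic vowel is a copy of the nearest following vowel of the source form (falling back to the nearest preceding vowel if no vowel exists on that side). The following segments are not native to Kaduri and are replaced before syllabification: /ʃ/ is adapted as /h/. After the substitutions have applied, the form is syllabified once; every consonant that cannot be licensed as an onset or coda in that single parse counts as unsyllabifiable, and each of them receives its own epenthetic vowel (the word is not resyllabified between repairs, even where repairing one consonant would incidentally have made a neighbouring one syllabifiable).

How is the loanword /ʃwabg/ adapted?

hawabaga

Substitution: /ʃ/ → /h/, giving /hwabg/.
The consonants /h/, /b/, /g/ cannot be parsed into a legal (C)V syllable (no codas are permitted; onsets are limited to one consonant).
Each unlicensed consonant becomes the onset of a new syllable: /h/ → /ha/, /b/ → /ba/, /g/ → /ga/.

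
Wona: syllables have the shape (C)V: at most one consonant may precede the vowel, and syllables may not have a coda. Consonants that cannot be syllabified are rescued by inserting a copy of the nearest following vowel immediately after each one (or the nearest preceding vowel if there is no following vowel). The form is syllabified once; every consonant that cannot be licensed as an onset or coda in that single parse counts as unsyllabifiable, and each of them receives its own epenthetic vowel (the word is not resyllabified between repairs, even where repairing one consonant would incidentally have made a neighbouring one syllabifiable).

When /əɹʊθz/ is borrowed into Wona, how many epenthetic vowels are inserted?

2

The unsyllabifiable consonants are /θ/, /z/; each receives one epenthetic vowel.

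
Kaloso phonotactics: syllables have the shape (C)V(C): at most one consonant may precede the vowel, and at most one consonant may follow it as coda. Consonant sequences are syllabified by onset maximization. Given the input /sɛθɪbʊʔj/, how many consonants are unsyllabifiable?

The consonants /j/ cannot be parsed into a legal (C)V(C) syllable (at most one coda consonant is licensed; onsets are limited to one consonant).

1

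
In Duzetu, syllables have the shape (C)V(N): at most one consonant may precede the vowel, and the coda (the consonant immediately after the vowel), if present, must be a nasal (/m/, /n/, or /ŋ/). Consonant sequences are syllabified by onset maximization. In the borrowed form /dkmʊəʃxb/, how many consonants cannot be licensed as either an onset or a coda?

The consonants /d/, /k/, /ʃ/, /x/, /b/ cannot be parsed into a legal (C)V(N) syllable (only a nasal (/m/, /n/, or /ŋ/) is licensed in coda position; onsets are limited to one consonant).

5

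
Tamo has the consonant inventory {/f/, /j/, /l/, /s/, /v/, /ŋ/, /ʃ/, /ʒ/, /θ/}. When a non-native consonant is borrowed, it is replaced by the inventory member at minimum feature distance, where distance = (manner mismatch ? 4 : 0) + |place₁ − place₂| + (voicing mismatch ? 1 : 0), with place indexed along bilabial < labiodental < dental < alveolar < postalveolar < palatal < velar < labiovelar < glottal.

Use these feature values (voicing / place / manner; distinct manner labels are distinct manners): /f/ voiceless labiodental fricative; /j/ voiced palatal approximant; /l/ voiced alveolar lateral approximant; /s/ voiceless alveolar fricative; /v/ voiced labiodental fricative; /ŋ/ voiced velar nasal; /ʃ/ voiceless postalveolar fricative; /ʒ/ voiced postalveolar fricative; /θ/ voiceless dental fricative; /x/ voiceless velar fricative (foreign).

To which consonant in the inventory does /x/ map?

ʃ

/ʃ/ is closest: same manner (fricative), place distance 2 (velar→postalveolar), same voicing; total 2. Next closest is /s/ at distance 3.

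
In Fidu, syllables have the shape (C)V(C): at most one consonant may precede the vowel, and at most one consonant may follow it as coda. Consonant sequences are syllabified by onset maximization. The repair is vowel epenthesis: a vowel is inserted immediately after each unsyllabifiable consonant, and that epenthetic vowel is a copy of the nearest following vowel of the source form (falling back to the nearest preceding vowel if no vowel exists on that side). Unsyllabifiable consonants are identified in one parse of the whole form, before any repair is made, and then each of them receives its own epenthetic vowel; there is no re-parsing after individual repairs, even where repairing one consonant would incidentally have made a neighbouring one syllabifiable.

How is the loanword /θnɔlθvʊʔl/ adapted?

Under (C)V(C), the unsyllabifiable consonants are /θ/, /θ/, /l/ (at most one coda consonant is licensed; onsets are limited to one consonant).
Epenthesis after each stranded consonant: /θ/ → /θɔ/, /θ/ → /θʊ/, /l/ → /lʊ/.

θɔnɔlθʊvʊʔlʊ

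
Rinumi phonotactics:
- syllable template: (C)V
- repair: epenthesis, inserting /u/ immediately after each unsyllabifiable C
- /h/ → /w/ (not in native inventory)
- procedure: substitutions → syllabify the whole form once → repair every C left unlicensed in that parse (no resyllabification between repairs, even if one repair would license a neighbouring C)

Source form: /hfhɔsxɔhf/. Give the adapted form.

Substitution: /h/ → /w/, giving /wfwɔsxɔwf/.
Under (C)V, the unsyllabifiable consonants are /w/, /f/, /s/, /w/, /f/ (no codas are permitted; onsets are limited to one consonant).
Inserting the epenthetic vowel yields /w/ → /wu/, /f/ → /fu/, /s/ → /su/, /w/ → /wu/, /f/ → /fu/.

wufuwɔsuxɔwufu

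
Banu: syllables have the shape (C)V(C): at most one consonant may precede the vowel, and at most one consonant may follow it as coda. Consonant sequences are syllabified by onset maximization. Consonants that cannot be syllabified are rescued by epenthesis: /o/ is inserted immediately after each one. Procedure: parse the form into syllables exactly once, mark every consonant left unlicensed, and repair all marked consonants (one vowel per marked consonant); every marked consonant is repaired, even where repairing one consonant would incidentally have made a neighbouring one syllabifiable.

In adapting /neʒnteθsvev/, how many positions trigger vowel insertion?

The unsyllabifiable consonants are /n/, /s/; each receives one epenthetic vowel.

2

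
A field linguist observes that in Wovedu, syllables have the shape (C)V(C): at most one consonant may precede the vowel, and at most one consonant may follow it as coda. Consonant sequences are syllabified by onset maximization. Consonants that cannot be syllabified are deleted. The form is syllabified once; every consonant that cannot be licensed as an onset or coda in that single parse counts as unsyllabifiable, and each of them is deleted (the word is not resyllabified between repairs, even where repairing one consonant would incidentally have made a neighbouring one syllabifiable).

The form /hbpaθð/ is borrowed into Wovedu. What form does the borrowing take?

Under (C)V(C), the unsyllabifiable consonants are /h/, /b/, /ð/ (at most one coda consonant is licensed; onsets are limited to one consonant).
Deletion applies to /h/, /b/, /ð/.

paθ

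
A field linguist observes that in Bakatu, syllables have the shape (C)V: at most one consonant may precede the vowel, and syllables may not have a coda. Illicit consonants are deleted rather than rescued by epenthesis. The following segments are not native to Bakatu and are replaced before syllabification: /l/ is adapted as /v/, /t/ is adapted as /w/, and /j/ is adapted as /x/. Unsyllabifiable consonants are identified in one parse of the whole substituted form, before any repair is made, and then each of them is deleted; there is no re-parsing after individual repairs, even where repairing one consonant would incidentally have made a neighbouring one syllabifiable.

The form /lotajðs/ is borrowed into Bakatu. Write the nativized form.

vowa

Substitution: /l/ → /v/, /t/ → /w/, /j/ → /x/, giving /vowaxðs/.
Syllabifying with onset maximization leaves /x/, /ð/, /s/ stranded (no codas are permitted; onsets are limited to one consonant).
Deleting the stranded consonants removes /x/, /ð/, /s/.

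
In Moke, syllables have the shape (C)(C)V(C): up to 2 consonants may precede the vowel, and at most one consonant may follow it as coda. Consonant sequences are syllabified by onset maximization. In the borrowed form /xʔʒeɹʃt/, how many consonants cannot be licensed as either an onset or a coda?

3

Under (C)(C)V(C), the unsyllabifiable consonants are /x/, /ʃ/, /t/ (at most one coda consonant is licensed; onsets may contain at most 2 consonants).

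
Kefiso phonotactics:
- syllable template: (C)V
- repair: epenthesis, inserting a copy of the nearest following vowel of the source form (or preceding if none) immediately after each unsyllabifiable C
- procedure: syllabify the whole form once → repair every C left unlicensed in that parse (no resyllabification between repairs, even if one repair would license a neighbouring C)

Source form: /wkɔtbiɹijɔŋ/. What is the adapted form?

wɔkɔtibiɹijɔŋɔ

Under (C)V, the unsyllabifiable consonants are /w/, /t/, /ŋ/ (no codas are permitted; onsets are limited to one consonant).
Each unlicensed consonant becomes the onset of a new syllable: /w/ → /wɔ/, /t/ → /ti/, /ŋ/ → /ŋɔ/.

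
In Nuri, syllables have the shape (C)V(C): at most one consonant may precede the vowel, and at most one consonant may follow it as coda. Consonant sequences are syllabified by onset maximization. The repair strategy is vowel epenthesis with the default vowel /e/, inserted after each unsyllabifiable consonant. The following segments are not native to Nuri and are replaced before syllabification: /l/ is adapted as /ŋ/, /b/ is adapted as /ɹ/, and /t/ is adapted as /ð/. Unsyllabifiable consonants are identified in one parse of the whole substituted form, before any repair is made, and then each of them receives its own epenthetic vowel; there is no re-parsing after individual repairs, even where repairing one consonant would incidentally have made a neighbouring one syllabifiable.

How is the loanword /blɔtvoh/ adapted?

Substitution: /b/ → /ɹ/, /l/ → /ŋ/, /t/ → /ð/, giving /ɹŋɔðvoh/.
Under (C)V(C), the unsyllabifiable consonants are /ɹ/ (at most one coda consonant is licensed; onsets are limited to one consonant).
Each unlicensed consonant becomes the onset of a new syllable: /ɹ/ → /ɹe/.

ɹeŋɔðvoh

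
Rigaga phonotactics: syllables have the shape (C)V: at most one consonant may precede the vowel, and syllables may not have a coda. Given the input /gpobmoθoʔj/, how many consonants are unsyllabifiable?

4

Under (C)V, the unsyllabifiable consonants are /g/, /b/, /ʔ/, /j/ (no codas are permitted; onsets are limited to one consonant).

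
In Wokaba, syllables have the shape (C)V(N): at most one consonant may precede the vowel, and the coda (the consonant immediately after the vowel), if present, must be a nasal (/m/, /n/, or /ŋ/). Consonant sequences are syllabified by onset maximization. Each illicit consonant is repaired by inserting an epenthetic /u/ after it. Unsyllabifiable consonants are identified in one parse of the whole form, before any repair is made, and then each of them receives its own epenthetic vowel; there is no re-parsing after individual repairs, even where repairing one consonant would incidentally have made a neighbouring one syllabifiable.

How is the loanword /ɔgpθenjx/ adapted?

ɔgupuθenjuxu

Syllabifying with onset maximization leaves /g/, /p/, /j/, /x/ stranded (only a nasal (/m/, /n/, or /ŋ/) is licensed in coda position; onsets are limited to one consonant).
Inserting the epenthetic vowel yields /g/ → /gu/, /p/ → /pu/, /j/ → /ju/, /x/ → /xu/.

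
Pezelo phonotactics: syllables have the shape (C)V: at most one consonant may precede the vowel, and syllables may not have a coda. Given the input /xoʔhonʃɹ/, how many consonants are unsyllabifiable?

4

Under (C)V, the unsyllabifiable consonants are /ʔ/, /n/, /ʃ/, /ɹ/ (no codas are permitted; onsets are limited to one consonant).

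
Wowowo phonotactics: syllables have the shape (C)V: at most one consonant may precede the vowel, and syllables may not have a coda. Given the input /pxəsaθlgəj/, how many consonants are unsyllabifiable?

4

The consonants /p/, /θ/, /l/, /j/ cannot be parsed into a legal (C)V syllable (no codas are permitted; onsets are limited to one consonant).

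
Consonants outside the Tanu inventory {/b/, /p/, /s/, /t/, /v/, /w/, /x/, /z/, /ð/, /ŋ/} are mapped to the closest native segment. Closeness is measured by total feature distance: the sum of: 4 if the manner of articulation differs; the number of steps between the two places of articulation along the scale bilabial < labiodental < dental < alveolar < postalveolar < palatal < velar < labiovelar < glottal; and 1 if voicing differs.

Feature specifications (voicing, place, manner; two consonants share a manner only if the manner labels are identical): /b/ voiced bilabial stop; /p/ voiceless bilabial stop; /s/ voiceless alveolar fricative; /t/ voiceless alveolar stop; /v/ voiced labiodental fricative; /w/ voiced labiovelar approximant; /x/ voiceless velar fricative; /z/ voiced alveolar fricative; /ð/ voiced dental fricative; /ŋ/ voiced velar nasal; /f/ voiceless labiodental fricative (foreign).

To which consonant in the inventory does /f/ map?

v

/v/ is closest: same manner (fricative), place distance 0 (labiodental→labiodental), voicing differs (+1); total 1. Next closest is /s/ at distance 2.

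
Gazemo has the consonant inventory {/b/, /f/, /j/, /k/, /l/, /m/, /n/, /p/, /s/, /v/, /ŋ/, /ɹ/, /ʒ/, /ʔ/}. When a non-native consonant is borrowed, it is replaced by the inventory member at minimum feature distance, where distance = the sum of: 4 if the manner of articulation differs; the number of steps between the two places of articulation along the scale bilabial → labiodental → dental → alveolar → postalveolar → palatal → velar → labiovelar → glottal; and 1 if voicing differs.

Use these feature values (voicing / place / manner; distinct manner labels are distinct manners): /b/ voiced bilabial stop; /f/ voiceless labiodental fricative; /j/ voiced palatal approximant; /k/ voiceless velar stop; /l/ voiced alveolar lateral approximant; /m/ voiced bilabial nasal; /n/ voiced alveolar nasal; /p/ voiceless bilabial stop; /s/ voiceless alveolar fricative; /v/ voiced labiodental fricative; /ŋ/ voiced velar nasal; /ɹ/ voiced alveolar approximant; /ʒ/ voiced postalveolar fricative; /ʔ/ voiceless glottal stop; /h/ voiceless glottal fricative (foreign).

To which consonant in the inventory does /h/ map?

ʔ

/ʔ/ is closest: manner differs (fricative→stop, +4), place distance 0 (glottal→glottal), same voicing; total 4. Next closest is /s/ at distance 5.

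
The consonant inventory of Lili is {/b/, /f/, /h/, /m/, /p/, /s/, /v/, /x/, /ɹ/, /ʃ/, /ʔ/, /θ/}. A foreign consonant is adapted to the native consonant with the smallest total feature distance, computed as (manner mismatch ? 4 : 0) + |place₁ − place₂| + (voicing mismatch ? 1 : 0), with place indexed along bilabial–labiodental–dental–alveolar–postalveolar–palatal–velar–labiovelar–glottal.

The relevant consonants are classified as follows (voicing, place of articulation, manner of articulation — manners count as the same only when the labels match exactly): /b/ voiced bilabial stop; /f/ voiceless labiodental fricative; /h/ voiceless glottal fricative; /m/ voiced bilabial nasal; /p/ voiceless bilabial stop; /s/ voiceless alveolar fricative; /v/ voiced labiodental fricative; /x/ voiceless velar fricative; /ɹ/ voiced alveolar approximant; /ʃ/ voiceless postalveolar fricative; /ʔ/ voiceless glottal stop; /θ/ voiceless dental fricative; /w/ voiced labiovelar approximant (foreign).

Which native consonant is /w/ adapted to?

/ɹ/ is closest: same manner (approximant), place distance 4 (labiovelar→alveolar), same voicing; total 4. Next closest is /h/ at distance 6.

ɹ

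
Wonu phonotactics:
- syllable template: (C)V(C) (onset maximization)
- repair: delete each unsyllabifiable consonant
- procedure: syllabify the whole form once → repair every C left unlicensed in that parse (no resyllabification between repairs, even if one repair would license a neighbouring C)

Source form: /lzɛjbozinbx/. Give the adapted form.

zɛjbozin

Syllabifying with onset maximization leaves /l/, /b/, /x/ stranded (at most one coda consonant is licensed; onsets are limited to one consonant).
Each unlicensed consonant is deleted: /l/, /b/, /x/.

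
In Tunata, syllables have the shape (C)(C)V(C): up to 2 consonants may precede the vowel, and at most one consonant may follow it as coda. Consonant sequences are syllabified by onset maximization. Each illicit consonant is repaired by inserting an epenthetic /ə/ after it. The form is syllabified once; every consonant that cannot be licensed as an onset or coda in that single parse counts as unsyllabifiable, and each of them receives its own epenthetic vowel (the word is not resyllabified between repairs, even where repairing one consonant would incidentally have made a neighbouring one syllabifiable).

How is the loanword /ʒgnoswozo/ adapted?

ʒəgnoswozo

Syllabifying with onset maximization leaves /ʒ/ stranded (at most one coda consonant is licensed; onsets may contain at most 2 consonants).
Each unlicensed consonant becomes the onset of a new syllable: /ʒ/ → /ʒə/.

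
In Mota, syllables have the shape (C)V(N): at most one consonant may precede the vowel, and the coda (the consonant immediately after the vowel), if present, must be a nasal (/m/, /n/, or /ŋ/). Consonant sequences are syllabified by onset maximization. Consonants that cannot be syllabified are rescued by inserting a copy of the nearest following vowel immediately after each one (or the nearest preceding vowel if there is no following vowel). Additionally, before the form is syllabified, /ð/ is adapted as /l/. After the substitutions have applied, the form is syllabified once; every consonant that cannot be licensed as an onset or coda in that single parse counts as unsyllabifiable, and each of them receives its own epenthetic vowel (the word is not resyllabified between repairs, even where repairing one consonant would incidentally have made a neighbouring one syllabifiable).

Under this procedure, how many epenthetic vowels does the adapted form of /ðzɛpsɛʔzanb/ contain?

4

After substitution the input is /lzɛpsɛʔzanb/.
The unsyllabifiable consonants are /l/, /p/, /ʔ/, /b/; each receives one epenthetic vowel.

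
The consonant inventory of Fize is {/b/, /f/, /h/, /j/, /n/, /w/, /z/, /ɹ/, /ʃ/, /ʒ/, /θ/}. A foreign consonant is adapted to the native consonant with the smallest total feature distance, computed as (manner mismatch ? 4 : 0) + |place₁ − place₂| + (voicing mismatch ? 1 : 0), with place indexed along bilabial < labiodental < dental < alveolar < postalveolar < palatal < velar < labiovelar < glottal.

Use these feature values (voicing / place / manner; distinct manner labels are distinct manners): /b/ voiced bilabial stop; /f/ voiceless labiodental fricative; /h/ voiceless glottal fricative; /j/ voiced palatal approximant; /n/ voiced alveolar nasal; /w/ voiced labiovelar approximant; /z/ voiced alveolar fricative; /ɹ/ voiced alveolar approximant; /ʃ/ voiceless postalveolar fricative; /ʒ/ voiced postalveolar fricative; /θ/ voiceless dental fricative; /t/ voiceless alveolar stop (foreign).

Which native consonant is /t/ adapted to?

/b/ is closest: same manner (stop), place distance 3 (alveolar→bilabial), voicing differs (+1); total 4. Next closest is /n/ at distance 5.

b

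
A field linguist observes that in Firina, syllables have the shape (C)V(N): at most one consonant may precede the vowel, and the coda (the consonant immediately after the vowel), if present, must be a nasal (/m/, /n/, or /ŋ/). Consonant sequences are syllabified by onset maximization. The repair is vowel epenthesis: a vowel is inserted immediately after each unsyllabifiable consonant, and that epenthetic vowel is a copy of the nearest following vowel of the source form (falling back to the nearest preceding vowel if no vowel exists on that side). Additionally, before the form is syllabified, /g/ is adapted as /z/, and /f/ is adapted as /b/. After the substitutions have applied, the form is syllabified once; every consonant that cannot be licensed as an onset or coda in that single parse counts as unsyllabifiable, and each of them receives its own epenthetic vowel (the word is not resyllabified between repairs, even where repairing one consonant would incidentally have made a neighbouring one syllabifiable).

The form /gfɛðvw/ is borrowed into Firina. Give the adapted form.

zɛbɛðɛvɛwɛ

Substitution: /g/ → /z/, /f/ → /b/, giving /zbɛðvw/.
Under (C)V(N), the unsyllabifiable consonants are /z/, /ð/, /v/, /w/ (only a nasal (/m/, /n/, or /ŋ/) is licensed in coda position; onsets are limited to one consonant).
Inserting the epenthetic vowel yields /z/ → /zɛ/, /ð/ → /ðɛ/, /v/ → /vɛ/, /w/ → /wɛ/.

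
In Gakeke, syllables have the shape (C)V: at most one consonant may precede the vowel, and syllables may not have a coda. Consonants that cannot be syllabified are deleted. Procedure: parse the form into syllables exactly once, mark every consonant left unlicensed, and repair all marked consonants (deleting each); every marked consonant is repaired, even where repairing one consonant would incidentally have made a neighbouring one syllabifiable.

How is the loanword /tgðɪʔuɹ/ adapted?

ðɪʔu

Syllabifying with onset maximization leaves /t/, /g/, /ɹ/ stranded (no codas are permitted; onsets are limited to one consonant).
Deleting the stranded consonants removes /t/, /g/, /ɹ/.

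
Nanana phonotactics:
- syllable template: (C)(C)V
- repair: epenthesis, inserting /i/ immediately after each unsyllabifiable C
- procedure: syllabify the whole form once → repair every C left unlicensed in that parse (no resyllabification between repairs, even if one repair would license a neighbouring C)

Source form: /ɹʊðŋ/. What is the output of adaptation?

ɹʊðiŋi

Under (C)(C)V, the unsyllabifiable consonants are /ð/, /ŋ/ (no codas are permitted; onsets may contain at most 2 consonants).
Each unlicensed consonant becomes the onset of a new syllable: /ð/ → /ði/, /ŋ/ → /ŋi/.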